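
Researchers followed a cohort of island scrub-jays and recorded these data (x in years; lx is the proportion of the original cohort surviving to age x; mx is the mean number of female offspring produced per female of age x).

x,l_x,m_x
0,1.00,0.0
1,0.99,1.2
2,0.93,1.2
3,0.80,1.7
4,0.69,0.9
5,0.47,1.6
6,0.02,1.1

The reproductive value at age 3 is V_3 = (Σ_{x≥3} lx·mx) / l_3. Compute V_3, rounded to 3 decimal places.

3.444

lx·mx for x ≥ 3: 1.36, 0.621, 0.752, 0.022 → sum = 2.755
V_3 = 2.755 / l_3 = 2.755 / 0.8 = 3.44375 → 3.444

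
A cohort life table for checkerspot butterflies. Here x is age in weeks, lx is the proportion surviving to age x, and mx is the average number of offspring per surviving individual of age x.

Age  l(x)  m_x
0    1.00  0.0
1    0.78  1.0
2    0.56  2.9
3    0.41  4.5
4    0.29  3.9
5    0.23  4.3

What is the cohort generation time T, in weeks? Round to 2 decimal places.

lx·mx: 0, 0.78, 1.624, 1.845, 1.131, 0.989 → R0 = 6.369
x·lx·mx: 0, 0.78, 3.248, 5.535, 4.524, 4.945 → Σ = 19.032
T = 19.032 / 6.369 = 2.988224… → 2.99

2.99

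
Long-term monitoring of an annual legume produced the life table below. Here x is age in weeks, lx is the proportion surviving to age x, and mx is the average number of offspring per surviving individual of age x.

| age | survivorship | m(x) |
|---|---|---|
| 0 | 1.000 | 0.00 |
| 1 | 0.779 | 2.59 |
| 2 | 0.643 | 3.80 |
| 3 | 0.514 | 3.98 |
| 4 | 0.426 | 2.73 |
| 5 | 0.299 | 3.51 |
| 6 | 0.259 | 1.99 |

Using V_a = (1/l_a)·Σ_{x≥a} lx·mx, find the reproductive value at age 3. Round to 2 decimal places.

9.29

lx·mx for x ≥ 3: 2.04572, 1.16298, 1.04949, 0.51541 → sum = 4.7736
V_3 = 4.7736 / l_3 = 4.7736 / 0.514 = 9.28716… → 9.29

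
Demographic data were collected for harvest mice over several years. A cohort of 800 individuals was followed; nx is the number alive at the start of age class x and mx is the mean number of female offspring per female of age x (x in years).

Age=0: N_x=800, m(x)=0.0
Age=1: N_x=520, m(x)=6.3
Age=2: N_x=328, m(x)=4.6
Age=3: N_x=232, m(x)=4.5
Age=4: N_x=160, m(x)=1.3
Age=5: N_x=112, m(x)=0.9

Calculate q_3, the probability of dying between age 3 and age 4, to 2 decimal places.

lx = nx/n0 = nx/800: 1, 0.65, 0.41, 0.29, 0.2, 0.14
q_3 = (l_3 − l_4) / l_3 = (0.29 − 0.2) / 0.29
     = 0.09 / 0.29 = 0.310345… → 0.31

0.31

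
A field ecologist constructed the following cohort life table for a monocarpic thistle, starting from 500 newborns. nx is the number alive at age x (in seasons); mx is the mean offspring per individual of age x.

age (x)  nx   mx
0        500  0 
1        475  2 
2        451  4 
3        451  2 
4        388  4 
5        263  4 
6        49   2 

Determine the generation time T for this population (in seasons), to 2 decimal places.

3.04

lx = nx/n0 = nx/500: 1, 0.95, 0.902, 0.902, 0.776, 0.526, 0.098
lx·mx: 0, 1.9, 3.608, 1.804, 3.104, 2.104, 0.196 → R0 = 12.716
x·lx·mx: 0, 1.9, 7.216, 5.412, 12.416, 10.52, 1.176 → Σ = 38.64
T = 38.64 / 12.716 = 3.038691… → 3.04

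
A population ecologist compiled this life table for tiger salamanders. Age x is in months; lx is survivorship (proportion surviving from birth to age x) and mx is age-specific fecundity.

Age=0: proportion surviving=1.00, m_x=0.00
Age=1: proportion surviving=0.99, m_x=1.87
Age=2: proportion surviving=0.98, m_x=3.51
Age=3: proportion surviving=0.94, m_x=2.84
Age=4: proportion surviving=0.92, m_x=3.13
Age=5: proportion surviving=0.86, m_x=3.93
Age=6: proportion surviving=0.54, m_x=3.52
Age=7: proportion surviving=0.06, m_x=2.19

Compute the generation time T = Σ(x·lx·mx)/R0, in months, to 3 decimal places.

lx·mx: 0, 1.8513, 3.4398, 2.6696, 2.8796, 3.3798, 1.9008, 0.1314 → R0 = 16.2523
x·lx·mx: 0, 1.8513, 6.8796, 8.0088, 11.5184, 16.899, 11.4048, 0.9198 → Σ = 57.4817
T = 57.4817 / 16.2523 = 3.536835… → 3.537

3.537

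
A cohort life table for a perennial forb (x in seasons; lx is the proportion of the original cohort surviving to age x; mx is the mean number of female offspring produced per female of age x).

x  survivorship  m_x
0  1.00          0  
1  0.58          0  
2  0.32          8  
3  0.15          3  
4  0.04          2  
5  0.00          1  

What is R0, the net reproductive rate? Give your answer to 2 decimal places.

3.09

lx·mx by age: 0, 0, 2.56, 0.45, 0.08, 0
R0 = Σ lx·mx = 3.09 → 3.09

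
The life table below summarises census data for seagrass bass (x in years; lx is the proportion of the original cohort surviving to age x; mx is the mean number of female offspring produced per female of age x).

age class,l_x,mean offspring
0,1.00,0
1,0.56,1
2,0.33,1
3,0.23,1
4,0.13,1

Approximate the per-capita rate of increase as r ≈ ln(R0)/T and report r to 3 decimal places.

0.115

R0 = Σ lx·mx = 0 + 0.56 + 0.33 + 0.23 + 0.13 = 1.25
Σ x·lx·mx = 2.43; T = 2.43/1.25 = 1.944
r ≈ ln(R0)/T = ln(1.25)/1.944 = 0.11479… → 0.115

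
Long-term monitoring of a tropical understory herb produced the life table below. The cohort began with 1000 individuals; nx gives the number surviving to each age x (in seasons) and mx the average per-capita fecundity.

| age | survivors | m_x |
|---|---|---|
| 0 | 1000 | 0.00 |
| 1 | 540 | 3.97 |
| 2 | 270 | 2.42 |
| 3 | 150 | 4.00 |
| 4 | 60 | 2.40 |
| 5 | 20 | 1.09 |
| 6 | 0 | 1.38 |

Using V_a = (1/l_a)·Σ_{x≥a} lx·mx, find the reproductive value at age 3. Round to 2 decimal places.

5.11

lx = nx/n0 = nx/1000: 1, 0.54, 0.27, 0.15, 0.06, 0.02, 0
lx·mx for x ≥ 3: 0.6, 0.144, 0.0218, 0 → sum = 0.7658
V_3 = 0.7658 / l_3 = 0.7658 / 0.15 = 5.105333… → 5.11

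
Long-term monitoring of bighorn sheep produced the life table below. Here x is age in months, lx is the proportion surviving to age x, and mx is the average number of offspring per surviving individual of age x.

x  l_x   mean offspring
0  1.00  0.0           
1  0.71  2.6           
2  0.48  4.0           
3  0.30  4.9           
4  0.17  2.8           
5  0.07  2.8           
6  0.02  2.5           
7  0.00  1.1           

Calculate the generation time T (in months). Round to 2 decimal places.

2.23

lx·mx: 0, 1.846, 1.92, 1.47, 0.476, 0.196, 0.05, 0 → R0 = 5.958
x·lx·mx: 0, 1.846, 3.84, 4.41, 1.904, 0.98, 0.3, 0 → Σ = 13.28
T = 13.28 / 5.958 = 2.228936… → 2.23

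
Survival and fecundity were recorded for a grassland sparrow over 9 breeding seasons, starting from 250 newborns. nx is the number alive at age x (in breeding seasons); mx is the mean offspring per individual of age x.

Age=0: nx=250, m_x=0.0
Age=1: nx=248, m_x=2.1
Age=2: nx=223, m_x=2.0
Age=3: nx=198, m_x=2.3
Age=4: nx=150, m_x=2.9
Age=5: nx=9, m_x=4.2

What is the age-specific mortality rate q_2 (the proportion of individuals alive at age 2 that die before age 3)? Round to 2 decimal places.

0.11

lx = nx/n0 = nx/250: 1, 0.992, 0.892, 0.792, 0.6, 0.036
q_2 = (l_2 − l_3) / l_2 = (0.892 − 0.792) / 0.892
     = 0.1 / 0.892 = 0.112108… → 0.11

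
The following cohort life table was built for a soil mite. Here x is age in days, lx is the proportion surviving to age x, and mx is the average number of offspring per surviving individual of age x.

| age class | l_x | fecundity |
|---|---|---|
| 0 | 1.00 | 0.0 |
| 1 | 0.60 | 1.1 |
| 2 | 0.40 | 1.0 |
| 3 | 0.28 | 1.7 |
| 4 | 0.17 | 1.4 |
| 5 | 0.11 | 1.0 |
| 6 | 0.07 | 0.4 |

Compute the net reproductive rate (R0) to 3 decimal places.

lx·mx by age: 0, 0.66, 0.4, 0.476, 0.238, 0.11, 0.028
R0 = Σ lx·mx = 1.912 → 1.912

1.912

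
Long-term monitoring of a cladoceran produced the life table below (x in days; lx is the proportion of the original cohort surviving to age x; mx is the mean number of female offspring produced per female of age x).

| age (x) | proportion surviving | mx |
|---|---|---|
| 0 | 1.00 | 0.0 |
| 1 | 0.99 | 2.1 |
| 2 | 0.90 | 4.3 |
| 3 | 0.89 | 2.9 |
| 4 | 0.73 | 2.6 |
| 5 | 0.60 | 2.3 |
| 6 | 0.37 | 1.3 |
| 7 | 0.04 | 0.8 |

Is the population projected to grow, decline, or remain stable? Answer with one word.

growing

R0 = Σ lx·mx = 0 + 2.079 + 3.87 + 2.581 + 1.898 + 1.38 + 0.481 + 0.032 = 12.321
R0 > 1, so the population is growing.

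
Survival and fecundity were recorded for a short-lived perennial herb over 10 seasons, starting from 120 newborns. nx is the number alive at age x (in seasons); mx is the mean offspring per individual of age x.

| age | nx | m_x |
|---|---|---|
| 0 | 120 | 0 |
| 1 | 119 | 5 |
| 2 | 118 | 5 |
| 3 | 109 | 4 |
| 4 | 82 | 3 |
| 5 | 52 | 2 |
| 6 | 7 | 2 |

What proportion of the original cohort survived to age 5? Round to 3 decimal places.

l_5 = n_5/n_0 = 52/120 = 0.433333… → 0.433

0.433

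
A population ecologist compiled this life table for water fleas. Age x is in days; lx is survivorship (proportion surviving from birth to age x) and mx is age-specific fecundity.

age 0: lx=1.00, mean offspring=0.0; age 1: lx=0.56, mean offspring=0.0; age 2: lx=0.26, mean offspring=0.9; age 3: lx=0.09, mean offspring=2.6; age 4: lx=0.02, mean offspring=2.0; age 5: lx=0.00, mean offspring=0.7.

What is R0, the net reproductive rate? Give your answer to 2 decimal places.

0.51

lx·mx by age: 0, 0, 0.234, 0.234, 0.04, 0
R0 = Σ lx·mx = 0.508 → 0.51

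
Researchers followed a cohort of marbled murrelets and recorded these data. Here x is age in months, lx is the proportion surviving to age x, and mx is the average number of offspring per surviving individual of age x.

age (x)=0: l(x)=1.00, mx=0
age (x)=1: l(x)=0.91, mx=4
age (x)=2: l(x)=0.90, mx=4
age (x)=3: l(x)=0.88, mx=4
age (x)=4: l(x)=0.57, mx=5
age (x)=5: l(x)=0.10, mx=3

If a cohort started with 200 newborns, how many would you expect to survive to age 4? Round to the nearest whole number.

114

Expected survivors = N0 · l_4 = 200 × 0.57 = 114 → 114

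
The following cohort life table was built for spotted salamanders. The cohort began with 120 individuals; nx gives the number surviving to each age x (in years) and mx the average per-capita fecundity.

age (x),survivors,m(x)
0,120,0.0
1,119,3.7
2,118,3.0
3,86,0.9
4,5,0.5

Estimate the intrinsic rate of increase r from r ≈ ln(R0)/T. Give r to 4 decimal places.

1.2485

lx = nx/n0 = nx/120: 1, 0.99167…, 0.98333…, 0.71667…, 0.04167…
R0 = Σ lx·mx = 0 + 3.66917… + 2.95… + 0.645… + 0.02083… = 7.285…
Σ x·lx·mx = 11.5875…; T = 11.5875…/7.285… = 1.5906…
r ≈ ln(R0)/T = ln(7.285…)/1.5906… = 1.248473… → 1.2485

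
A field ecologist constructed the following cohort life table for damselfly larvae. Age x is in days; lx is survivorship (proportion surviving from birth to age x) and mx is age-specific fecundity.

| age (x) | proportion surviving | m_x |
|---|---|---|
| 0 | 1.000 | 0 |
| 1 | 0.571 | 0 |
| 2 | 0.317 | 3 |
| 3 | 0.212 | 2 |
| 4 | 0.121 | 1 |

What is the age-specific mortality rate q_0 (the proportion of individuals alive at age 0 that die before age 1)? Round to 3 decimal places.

0.429

q_0 = (l_0 − l_1) / l_0 = (1 − 0.571) / 1
     = 0.429 / 1 = 0.429 → 0.429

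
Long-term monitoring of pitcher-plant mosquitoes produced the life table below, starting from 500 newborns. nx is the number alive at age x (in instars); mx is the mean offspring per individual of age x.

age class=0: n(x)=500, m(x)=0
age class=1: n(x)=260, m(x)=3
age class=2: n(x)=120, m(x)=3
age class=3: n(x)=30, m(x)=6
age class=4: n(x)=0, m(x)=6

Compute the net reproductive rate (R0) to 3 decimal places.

lx = nx/n0 = nx/500: 1, 0.52, 0.24, 0.06, 0
lx·mx by age: 0, 1.56, 0.72, 0.36, 0
R0 = Σ lx·mx = 2.64 → 2.640

2.640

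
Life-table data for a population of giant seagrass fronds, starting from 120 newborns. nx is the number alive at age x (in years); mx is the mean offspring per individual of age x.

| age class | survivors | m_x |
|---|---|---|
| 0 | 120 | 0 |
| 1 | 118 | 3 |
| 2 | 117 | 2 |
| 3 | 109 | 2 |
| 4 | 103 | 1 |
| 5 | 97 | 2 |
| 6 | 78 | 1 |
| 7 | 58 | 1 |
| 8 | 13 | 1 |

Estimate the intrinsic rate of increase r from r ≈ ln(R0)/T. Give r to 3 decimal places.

lx = nx/n0 = nx/120: 1, 0.98333…, 0.975, 0.90833…, 0.85833…, 0.80833…, 0.65, 0.48333…, 0.10833…
R0 = Σ lx·mx = 0 + 2.95… + 1.95 + 1.81667… + 0.85833… + 1.61667… + 0.65 + 0.48333… + 0.10833… = 10.433333…
Σ x·lx·mx = 31.966667…; T = 31.966667…/10.433333… = 3.0639…
r ≈ ln(R0)/T = ln(10.433333…)/3.0639… = 0.76537… → 0.765

0.765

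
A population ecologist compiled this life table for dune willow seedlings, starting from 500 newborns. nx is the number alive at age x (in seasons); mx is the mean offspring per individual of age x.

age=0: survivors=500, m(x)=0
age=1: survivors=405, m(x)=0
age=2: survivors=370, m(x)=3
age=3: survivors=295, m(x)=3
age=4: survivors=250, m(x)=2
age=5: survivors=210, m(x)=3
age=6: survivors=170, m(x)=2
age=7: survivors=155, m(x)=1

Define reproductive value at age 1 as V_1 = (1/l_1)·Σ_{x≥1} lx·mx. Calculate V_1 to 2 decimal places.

8.94

lx = nx/n0 = nx/500: 1, 0.81, 0.74, 0.59, 0.5, 0.42, 0.34, 0.31
lx·mx for x ≥ 1: 0, 2.22, 1.77, 1, 1.26, 0.68, 0.31 → sum = 7.24
V_1 = 7.24 / l_1 = 7.24 / 0.81 = 8.938272… → 8.94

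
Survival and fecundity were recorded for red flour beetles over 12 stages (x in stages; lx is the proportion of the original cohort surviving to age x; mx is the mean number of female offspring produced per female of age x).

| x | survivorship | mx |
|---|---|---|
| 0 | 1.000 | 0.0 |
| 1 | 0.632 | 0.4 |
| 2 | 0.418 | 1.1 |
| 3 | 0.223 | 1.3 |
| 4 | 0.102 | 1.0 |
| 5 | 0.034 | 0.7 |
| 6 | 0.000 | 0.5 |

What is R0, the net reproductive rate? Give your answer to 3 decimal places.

1.128

lx·mx by age: 0, 0.2528, 0.4598, 0.2899, 0.102, 0.0238, 0
R0 = Σ lx·mx = 1.1283 → 1.128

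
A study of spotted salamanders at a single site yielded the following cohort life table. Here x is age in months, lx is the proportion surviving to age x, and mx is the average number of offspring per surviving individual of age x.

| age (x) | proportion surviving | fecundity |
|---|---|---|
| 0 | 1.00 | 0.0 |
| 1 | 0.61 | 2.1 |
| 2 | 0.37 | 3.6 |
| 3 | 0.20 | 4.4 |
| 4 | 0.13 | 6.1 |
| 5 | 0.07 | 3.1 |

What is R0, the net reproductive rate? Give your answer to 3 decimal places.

lx·mx by age: 0, 1.281, 1.332, 0.88, 0.793, 0.217
R0 = Σ lx·mx = 4.503 → 4.503

4.503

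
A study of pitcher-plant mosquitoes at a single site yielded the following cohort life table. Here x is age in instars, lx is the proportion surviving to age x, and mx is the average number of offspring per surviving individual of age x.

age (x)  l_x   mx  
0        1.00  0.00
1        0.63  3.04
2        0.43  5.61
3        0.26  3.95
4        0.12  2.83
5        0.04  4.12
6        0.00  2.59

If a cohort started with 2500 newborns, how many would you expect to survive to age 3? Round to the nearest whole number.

650

Expected survivors = N0 · l_3 = 2500 × 0.26 = 650 → 650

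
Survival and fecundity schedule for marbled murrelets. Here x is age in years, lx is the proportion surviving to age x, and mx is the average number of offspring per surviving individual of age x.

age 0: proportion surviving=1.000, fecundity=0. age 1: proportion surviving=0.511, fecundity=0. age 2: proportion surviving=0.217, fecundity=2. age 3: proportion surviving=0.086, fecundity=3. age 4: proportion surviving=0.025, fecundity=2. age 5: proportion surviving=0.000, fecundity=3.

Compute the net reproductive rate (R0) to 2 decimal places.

lx·mx by age: 0, 0, 0.434, 0.258, 0.05, 0
R0 = Σ lx·mx = 0.742 → 0.74

0.74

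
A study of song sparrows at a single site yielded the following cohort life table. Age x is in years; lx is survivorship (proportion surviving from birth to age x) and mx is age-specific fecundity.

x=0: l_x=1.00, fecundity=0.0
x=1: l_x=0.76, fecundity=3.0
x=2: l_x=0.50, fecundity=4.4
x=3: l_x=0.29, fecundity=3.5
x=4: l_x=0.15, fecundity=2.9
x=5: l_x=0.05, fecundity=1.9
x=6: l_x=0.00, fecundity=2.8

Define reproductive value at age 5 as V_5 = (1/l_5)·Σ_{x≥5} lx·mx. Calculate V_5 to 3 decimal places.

1.900

lx·mx for x ≥ 5: 0.095, 0 → sum = 0.095
V_5 = 0.095 / l_5 = 0.095 / 0.05 = 1.9 → 1.900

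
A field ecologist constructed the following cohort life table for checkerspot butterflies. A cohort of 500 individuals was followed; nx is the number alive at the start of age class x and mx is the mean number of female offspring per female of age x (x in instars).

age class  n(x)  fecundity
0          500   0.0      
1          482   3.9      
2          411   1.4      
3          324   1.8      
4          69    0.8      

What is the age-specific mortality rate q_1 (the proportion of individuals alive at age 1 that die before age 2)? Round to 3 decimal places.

0.147

lx = nx/n0 = nx/500: 1, 0.964, 0.822, 0.648, 0.138
q_1 = (l_1 − l_2) / l_1 = (0.964 − 0.822) / 0.964
     = 0.142 / 0.964 = 0.147303… → 0.147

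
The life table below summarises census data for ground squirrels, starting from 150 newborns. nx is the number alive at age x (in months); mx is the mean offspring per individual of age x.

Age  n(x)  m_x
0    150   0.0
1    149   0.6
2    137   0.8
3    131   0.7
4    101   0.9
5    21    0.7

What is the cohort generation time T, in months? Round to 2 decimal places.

2.58

lx = nx/n0 = nx/150: 1, 0.99333…, 0.91333…, 0.87333…, 0.67333…, 0.14
lx·mx: 0, 0.596…, 0.730667…, 0.611333…, 0.606…, 0.098 → R0 = 2.642…
x·lx·mx: 0, 0.596…, 1.461333…, 1.834…, 2.424…, 0.49 → Σ = 6.805333…
T = 6.805333… / 2.642… = 2.575826… → 2.58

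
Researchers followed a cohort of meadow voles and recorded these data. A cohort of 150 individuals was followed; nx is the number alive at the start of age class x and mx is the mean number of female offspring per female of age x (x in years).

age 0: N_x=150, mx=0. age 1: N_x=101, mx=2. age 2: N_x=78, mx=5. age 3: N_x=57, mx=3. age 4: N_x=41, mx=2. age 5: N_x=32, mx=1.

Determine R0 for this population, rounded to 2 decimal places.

5.85

lx = nx/n0 = nx/150: 1, 0.67333…, 0.52, 0.38, 0.27333…, 0.21333…
lx·mx by age: 0, 1.346667…, 2.6, 1.14, 0.546667…, 0.213333…
R0 = Σ lx·mx = 5.846667… → 5.85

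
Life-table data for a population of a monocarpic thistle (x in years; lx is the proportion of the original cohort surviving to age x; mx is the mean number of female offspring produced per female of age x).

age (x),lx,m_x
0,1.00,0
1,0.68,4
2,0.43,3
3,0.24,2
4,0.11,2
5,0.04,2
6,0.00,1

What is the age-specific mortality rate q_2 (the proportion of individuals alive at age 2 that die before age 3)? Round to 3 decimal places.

q_2 = (l_2 − l_3) / l_2 = (0.43 − 0.24) / 0.43
     = 0.19 / 0.43 = 0.44186… → 0.442

0.442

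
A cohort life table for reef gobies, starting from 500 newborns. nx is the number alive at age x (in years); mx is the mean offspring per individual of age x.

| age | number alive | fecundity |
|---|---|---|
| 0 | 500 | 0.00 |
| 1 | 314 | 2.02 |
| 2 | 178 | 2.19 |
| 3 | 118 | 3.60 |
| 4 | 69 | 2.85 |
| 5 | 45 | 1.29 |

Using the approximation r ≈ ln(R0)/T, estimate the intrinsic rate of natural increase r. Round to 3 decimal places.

lx = nx/n0 = nx/500: 1, 0.628, 0.356, 0.236, 0.138, 0.09
R0 = Σ lx·mx = 0 + 1.26856 + 0.77964 + 0.8496 + 0.3933 + 0.1161 = 3.4072
Σ x·lx·mx = 7.53034; T = 7.53034/3.4072 = 2.21013…
r ≈ ln(R0)/T = ln(3.4072)/2.21013… = 0.55467… → 0.555

0.555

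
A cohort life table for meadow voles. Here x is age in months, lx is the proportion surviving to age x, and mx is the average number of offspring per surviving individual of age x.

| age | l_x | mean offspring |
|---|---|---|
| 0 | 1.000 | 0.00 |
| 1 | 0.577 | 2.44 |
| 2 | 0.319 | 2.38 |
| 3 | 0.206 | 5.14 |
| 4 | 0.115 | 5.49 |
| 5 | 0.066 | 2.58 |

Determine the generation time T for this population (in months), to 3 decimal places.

lx·mx: 0, 1.40788, 0.75922, 1.05884, 0.63135, 0.17028 → R0 = 4.02757
x·lx·mx: 0, 1.40788, 1.51844, 3.17652, 2.5254, 0.8514 → Σ = 9.47964
T = 9.47964 / 4.02757 = 2.353687… → 2.354

2.354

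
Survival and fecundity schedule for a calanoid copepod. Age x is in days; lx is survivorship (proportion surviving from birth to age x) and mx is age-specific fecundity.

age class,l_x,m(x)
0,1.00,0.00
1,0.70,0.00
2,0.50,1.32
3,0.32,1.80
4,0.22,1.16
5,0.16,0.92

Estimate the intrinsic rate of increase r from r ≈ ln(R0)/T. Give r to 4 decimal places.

R0 = Σ lx·mx = 0 + 0 + 0.66 + 0.576 + 0.2552 + 0.1472 = 1.6384
Σ x·lx·mx = 4.8048; T = 4.8048/1.6384 = 2.93262…
r ≈ ln(R0)/T = ln(1.6384)/2.93262… = 0.168355… → 0.1684

0.1684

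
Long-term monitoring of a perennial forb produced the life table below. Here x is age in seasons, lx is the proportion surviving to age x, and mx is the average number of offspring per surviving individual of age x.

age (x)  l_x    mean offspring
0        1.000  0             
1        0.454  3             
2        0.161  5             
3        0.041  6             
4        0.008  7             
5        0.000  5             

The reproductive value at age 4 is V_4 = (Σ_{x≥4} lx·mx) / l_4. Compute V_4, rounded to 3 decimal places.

7.000

lx·mx for x ≥ 4: 0.056, 0 → sum = 0.056
V_4 = 0.056 / l_4 = 0.056 / 0.008 = 7 → 7.000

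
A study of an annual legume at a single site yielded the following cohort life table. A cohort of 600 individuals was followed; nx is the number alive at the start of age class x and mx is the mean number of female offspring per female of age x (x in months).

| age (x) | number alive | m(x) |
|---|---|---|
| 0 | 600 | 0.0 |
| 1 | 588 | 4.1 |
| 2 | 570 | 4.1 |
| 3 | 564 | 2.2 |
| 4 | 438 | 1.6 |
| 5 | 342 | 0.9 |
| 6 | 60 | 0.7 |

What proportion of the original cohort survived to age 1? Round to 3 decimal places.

0.980

l_1 = n_1/n_0 = 588/600 = 0.98 → 0.980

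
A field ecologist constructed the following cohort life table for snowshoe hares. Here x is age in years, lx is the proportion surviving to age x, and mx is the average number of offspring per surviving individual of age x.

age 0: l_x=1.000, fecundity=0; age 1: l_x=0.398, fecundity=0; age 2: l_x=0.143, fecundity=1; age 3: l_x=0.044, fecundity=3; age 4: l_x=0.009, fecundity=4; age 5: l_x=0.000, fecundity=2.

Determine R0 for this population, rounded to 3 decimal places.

0.311

lx·mx by age: 0, 0, 0.143, 0.132, 0.036, 0
R0 = Σ lx·mx = 0.311 → 0.311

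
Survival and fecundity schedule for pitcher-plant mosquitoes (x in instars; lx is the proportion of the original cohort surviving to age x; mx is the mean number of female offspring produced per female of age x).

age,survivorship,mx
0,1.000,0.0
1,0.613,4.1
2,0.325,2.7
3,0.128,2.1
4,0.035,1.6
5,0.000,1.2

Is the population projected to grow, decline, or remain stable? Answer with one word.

R0 = Σ lx·mx = 0 + 2.5133 + 0.8775 + 0.2688 + 0.056 + 0 = 3.7156
R0 > 1, so the population is growing.

growing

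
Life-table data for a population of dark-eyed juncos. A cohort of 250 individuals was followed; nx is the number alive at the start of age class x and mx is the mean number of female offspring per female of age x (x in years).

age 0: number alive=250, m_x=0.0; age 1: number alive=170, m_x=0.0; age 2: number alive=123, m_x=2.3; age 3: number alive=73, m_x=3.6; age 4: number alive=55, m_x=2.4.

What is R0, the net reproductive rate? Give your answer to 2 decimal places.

2.71

lx = nx/n0 = nx/250: 1, 0.68, 0.492, 0.292, 0.22
lx·mx by age: 0, 0, 1.1316, 1.0512, 0.528
R0 = Σ lx·mx = 2.7108 → 2.71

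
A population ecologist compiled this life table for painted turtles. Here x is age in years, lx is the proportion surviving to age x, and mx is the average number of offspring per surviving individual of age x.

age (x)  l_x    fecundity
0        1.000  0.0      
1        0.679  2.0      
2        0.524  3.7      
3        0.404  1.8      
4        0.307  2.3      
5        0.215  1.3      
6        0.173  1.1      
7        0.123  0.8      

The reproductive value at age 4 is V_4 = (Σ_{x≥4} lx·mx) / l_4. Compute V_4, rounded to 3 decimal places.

4.151

lx·mx for x ≥ 4: 0.7061, 0.2795, 0.1903, 0.0984 → sum = 1.2743
V_4 = 1.2743 / l_4 = 1.2743 / 0.307 = 4.150814… → 4.151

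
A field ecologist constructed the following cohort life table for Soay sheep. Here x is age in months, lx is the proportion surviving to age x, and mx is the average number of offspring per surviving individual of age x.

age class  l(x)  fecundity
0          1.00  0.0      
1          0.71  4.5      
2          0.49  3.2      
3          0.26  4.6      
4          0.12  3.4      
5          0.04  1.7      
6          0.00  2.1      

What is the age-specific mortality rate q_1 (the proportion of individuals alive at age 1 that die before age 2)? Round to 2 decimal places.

0.31

q_1 = (l_1 − l_2) / l_1 = (0.71 − 0.49) / 0.71
     = 0.22 / 0.71 = 0.309859… → 0.31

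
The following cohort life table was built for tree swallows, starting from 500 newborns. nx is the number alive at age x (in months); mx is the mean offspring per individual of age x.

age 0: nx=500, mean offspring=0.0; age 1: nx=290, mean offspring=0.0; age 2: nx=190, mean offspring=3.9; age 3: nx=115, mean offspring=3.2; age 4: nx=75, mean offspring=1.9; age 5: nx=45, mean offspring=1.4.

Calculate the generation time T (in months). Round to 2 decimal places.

lx = nx/n0 = nx/500: 1, 0.58, 0.38, 0.23, 0.15, 0.09
lx·mx: 0, 0, 1.482, 0.736, 0.285, 0.126 → R0 = 2.629
x·lx·mx: 0, 0, 2.964, 2.208, 1.14, 0.63 → Σ = 6.942
T = 6.942 / 2.629 = 2.640548… → 2.64

2.64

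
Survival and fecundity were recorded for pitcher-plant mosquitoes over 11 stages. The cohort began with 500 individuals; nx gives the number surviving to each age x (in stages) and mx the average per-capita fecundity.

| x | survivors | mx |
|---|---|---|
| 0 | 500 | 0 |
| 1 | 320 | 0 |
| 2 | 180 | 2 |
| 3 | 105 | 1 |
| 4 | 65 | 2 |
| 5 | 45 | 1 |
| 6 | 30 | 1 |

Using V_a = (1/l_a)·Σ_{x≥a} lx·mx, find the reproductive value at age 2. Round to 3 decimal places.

3.722

lx = nx/n0 = nx/500: 1, 0.64, 0.36, 0.21, 0.13, 0.09, 0.06
lx·mx for x ≥ 2: 0.72, 0.21, 0.26, 0.09, 0.06 → sum = 1.34
V_2 = 1.34 / l_2 = 1.34 / 0.36 = 3.722222… → 3.722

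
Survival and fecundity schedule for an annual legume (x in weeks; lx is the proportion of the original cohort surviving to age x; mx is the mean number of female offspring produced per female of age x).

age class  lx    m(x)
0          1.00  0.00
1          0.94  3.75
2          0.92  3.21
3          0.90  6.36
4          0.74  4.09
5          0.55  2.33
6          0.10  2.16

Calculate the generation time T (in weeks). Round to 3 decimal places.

lx·mx: 0, 3.525, 2.9532, 5.724, 3.0266, 1.2815, 0.216 → R0 = 16.7263
x·lx·mx: 0, 3.525, 5.9064, 17.172, 12.1064, 6.4075, 1.296 → Σ = 46.4133
T = 46.4133 / 16.7263 = 2.77487… → 2.775

2.775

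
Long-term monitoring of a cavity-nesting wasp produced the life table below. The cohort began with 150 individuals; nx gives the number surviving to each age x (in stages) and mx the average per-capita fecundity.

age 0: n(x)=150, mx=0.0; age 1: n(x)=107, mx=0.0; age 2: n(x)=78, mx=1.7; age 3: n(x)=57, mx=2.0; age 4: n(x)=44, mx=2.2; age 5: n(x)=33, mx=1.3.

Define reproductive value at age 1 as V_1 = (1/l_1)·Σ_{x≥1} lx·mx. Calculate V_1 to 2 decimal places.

3.61

lx = nx/n0 = nx/150: 1, 0.71333…, 0.52, 0.38, 0.29333…, 0.22
lx·mx for x ≥ 1: 0, 0.884, 0.76, 0.645333…, 0.286 → sum = 2.575333…
V_1 = 2.575333… / l_1 = 2.575333… / 0.713333… = 3.61028… → 3.61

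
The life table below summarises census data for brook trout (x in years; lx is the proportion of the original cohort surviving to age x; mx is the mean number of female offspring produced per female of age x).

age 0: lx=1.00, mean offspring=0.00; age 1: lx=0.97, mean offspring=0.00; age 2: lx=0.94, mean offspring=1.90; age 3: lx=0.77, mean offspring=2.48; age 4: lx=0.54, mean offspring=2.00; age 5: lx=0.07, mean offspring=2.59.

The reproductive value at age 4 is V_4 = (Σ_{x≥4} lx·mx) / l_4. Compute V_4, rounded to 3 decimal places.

2.336

lx·mx for x ≥ 4: 1.08, 0.1813 → sum = 1.2613
V_4 = 1.2613 / l_4 = 1.2613 / 0.54 = 2.335741… → 2.336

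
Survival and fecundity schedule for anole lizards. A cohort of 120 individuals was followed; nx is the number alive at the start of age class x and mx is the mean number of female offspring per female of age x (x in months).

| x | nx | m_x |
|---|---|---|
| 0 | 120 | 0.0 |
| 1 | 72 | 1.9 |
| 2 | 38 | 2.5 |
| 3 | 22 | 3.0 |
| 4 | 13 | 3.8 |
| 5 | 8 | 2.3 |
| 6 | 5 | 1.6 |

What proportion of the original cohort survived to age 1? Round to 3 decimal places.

l_1 = n_1/n_0 = 72/120 = 0.6 → 0.600

0.600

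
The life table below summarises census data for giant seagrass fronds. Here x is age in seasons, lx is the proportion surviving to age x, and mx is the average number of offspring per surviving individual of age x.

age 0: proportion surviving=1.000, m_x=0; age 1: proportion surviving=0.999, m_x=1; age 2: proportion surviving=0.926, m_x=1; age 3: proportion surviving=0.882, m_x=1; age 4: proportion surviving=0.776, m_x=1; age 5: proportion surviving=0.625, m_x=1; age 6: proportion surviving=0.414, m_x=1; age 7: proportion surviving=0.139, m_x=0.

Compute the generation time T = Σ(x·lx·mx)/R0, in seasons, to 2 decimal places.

lx·mx: 0, 0.999, 0.926, 0.882, 0.776, 0.625, 0.414, 0 → R0 = 4.622
x·lx·mx: 0, 0.999, 1.852, 2.646, 3.104, 3.125, 2.484, 0 → Σ = 14.21
T = 14.21 / 4.622 = 3.074427… → 3.07

3.07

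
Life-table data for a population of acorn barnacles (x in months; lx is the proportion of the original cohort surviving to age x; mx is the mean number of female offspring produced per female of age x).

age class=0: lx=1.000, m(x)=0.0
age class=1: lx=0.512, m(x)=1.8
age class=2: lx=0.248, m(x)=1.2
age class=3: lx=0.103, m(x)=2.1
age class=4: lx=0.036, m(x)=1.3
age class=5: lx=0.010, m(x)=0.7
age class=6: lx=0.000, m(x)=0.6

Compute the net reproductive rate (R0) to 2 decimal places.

lx·mx by age: 0, 0.9216, 0.2976, 0.2163, 0.0468, 0.007, 0
R0 = Σ lx·mx = 1.4893 → 1.49

1.49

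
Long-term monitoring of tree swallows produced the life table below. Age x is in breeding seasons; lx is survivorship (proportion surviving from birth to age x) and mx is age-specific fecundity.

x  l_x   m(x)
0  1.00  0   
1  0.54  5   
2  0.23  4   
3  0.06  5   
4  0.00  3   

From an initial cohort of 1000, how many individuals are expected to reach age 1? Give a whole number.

Expected survivors = N0 · l_1 = 1000 × 0.54 = 540 → 540

540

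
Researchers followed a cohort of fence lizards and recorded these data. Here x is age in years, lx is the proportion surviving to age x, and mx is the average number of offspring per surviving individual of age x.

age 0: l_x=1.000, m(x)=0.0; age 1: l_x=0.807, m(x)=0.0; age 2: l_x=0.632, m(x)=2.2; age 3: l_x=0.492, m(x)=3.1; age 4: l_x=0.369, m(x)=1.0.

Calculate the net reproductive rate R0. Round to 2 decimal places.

lx·mx by age: 0, 0, 1.3904, 1.5252, 0.369
R0 = Σ lx·mx = 3.2846 → 3.28

3.28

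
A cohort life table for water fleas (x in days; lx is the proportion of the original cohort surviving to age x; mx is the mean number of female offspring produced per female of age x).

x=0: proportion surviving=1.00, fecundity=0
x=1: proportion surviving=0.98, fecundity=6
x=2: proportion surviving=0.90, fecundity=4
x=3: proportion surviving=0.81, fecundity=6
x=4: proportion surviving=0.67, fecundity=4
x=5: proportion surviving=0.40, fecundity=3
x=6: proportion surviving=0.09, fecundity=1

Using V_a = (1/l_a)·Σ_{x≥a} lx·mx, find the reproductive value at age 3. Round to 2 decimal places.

10.90

lx·mx for x ≥ 3: 4.86, 2.68, 1.2, 0.09 → sum = 8.83
V_3 = 8.83 / l_3 = 8.83 / 0.81 = 10.901235… → 10.90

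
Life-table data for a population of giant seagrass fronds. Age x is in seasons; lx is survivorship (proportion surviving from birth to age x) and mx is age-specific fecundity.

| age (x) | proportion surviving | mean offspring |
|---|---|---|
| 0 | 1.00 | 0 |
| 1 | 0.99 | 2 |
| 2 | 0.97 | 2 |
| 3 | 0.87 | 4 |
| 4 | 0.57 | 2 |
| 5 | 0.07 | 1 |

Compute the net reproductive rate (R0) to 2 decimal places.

8.61

lx·mx by age: 0, 1.98, 1.94, 3.48, 1.14, 0.07
R0 = Σ lx·mx = 8.61 → 8.61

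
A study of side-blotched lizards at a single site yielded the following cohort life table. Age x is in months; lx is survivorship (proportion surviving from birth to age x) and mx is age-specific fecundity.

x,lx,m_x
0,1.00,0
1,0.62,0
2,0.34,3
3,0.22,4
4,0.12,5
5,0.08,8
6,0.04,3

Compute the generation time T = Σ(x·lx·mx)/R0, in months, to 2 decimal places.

lx·mx: 0, 0, 1.02, 0.88, 0.6, 0.64, 0.12 → R0 = 3.26
x·lx·mx: 0, 0, 2.04, 2.64, 2.4, 3.2, 0.72 → Σ = 11
T = 11 / 3.26 = 3.374233… → 3.37

3.37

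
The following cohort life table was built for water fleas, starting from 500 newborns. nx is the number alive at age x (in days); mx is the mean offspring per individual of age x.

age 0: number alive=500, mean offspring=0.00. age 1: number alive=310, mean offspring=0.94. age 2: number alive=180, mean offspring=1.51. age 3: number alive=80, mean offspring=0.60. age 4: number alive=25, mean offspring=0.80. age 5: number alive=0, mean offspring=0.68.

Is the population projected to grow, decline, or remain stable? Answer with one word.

growing

lx = nx/n0 = nx/500: 1, 0.62, 0.36, 0.16, 0.05, 0
R0 = Σ lx·mx = 0 + 0.5828 + 0.5436 + 0.096 + 0.04 + 0 = 1.2624
R0 > 1, so the population is growing.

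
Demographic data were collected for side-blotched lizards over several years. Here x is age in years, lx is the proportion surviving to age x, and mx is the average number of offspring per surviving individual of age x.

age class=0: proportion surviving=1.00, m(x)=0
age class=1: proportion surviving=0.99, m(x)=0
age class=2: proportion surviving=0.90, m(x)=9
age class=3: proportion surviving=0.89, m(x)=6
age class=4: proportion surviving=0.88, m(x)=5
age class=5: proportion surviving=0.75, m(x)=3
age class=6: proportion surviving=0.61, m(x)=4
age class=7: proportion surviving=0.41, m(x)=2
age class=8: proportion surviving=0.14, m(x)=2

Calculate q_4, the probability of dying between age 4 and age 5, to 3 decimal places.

q_4 = (l_4 − l_5) / l_4 = (0.88 − 0.75) / 0.88
     = 0.13 / 0.88 = 0.147727… → 0.148

0.148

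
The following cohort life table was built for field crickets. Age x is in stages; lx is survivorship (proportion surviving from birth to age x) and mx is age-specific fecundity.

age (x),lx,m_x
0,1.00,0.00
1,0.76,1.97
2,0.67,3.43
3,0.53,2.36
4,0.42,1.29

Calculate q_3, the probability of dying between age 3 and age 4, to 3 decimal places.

0.208

q_3 = (l_3 − l_4) / l_3 = (0.53 − 0.42) / 0.53
     = 0.11 / 0.53 = 0.207547… → 0.208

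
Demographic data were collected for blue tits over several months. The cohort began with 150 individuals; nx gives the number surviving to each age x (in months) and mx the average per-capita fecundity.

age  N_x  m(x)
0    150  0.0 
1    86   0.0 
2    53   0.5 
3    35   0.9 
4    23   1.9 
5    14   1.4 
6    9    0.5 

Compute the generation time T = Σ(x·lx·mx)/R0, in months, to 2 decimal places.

3.56

lx = nx/n0 = nx/150: 1, 0.57333…, 0.35333…, 0.23333…, 0.15333…, 0.09333…, 0.06
lx·mx: 0, 0, 0.176667…, 0.21…, 0.291333…, 0.130667…, 0.03 → R0 = 0.838667…
x·lx·mx: 0, 0, 0.353333…, 0.63…, 1.165333…, 0.653333…, 0.18 → Σ = 2.982…
T = 2.982… / 0.838667… = 3.555644… → 3.56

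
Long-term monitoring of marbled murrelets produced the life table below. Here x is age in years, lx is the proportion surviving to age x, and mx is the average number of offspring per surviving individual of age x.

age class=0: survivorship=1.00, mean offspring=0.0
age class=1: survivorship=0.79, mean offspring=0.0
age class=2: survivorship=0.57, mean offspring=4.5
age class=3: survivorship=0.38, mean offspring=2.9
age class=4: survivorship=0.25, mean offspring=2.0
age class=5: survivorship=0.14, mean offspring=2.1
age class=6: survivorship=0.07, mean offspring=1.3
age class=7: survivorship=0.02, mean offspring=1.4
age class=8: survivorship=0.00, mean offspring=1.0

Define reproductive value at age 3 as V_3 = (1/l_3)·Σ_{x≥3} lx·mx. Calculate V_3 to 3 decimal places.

lx·mx for x ≥ 3: 1.102, 0.5, 0.294, 0.091, 0.028, 0 → sum = 2.015
V_3 = 2.015 / l_3 = 2.015 / 0.38 = 5.302632… → 5.303

5.303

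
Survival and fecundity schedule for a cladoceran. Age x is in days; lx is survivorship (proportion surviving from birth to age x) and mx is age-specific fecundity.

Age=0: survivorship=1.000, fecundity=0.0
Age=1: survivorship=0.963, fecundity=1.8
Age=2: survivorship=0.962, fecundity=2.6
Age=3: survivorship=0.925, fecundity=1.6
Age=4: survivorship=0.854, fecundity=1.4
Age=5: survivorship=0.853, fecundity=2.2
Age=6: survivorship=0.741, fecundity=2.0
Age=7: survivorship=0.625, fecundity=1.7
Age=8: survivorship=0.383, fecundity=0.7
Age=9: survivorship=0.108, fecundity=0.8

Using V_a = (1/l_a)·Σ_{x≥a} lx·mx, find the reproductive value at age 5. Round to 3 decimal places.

lx·mx for x ≥ 5: 1.8766, 1.482, 1.0625, 0.2681, 0.0864 → sum = 4.7756
V_5 = 4.7756 / l_5 = 4.7756 / 0.853 = 5.598593… → 5.599

5.599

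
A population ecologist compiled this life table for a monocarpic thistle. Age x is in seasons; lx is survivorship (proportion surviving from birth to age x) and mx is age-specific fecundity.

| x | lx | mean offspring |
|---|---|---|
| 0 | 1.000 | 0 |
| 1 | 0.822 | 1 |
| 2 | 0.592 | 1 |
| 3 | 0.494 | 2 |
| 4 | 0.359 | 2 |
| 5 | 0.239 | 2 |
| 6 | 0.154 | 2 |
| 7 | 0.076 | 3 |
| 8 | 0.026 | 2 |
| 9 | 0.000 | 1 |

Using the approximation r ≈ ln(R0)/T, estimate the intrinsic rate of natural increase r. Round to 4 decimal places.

R0 = Σ lx·mx = 0 + 0.822 + 0.592 + 0.988 + 0.718 + 0.478 + 0.308 + 0.228 + 0.052 + 0 = 4.186
Σ x·lx·mx = 14.092; T = 14.092/4.186 = 3.36646…
r ≈ ln(R0)/T = ln(4.186)/3.36646… = 0.425297… → 0.4253

0.4253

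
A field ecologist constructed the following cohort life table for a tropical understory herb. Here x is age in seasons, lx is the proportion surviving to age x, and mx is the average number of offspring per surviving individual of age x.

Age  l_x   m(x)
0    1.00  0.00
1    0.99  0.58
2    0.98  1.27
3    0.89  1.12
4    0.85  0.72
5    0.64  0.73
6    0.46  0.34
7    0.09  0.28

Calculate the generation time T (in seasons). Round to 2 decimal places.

lx·mx: 0, 0.5742, 1.2446, 0.9968, 0.612, 0.4672, 0.1564, 0.0252 → R0 = 4.0764
x·lx·mx: 0, 0.5742, 2.4892, 2.9904, 2.448, 2.336, 0.9384, 0.1764 → Σ = 11.9526
T = 11.9526 / 4.0764 = 2.932146… → 2.93

2.93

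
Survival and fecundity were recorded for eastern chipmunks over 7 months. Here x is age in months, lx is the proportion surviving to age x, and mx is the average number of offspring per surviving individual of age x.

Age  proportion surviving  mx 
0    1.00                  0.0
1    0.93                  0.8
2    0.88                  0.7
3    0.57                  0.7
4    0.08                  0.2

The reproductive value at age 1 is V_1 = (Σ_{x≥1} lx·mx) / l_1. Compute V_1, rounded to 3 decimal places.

1.909

lx·mx for x ≥ 1: 0.744, 0.616, 0.399, 0.016 → sum = 1.775
V_1 = 1.775 / l_1 = 1.775 / 0.93 = 1.908602… → 1.909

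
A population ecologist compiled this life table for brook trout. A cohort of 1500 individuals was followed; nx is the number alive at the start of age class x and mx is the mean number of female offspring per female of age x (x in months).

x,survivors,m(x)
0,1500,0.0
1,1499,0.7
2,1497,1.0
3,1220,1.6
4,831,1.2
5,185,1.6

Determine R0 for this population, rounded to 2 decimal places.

lx = nx/n0 = nx/1500: 1, 0.99933…, 0.998, 0.81333…, 0.554, 0.12333…
lx·mx by age: 0, 0.699533…, 0.998, 1.301333…, 0.6648, 0.197333…
R0 = Σ lx·mx = 3.861… → 3.86

3.86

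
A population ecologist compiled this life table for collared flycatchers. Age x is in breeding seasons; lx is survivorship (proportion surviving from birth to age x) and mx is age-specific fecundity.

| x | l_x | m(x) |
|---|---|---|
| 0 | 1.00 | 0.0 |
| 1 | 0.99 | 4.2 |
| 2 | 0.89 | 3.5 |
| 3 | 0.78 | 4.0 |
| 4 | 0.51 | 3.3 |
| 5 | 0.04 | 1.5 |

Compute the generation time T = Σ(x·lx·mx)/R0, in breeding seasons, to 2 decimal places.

2.21

lx·mx: 0, 4.158, 3.115, 3.12, 1.683, 0.06 → R0 = 12.136
x·lx·mx: 0, 4.158, 6.23, 9.36, 6.732, 0.3 → Σ = 26.78
T = 26.78 / 12.136 = 2.206658… → 2.21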